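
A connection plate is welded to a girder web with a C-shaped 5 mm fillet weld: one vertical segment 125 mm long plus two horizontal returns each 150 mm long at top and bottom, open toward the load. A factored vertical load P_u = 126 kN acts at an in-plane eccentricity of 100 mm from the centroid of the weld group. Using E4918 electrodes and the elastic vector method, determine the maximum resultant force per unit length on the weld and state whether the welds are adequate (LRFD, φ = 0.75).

E49XX → F_EXX = 490 MPa.
Total weld length L_w = 425 mm. Treat welds as unit-width lines.
Centroid: x̄ = 2×150×75 / 425 = 52.94 mm from the vertical weld.
Polar moment about centroid: J = I_x + I_y = [125³/12 + 2×150×62.5²] + [125×52.94² + 2(150³/12 + 150×22.06²)] = 2393000 mm³.
Direct shear f_v = P/L_w = 126×10³ / 425 = 296.5 N/mm (vertical).
Torsion M = P·e = 126×10³ × 100 = 12600000 N·mm.
Critical point at (x, y) = (97.06, 62.5) from centroid. f_tx = M·y/J = 329 N/mm; f_ty = M·x/J = 511 N/mm.
Resultant f_max = √[f_tx² + (f_v + f_ty)²] = √[329² + (296.5 + 511)²] = 871.9 N/mm.
Capacity per unit length: φr_n = 0.75 × 0.6 × 490 × (0.707 × 5) = 779.5 N/mm.
871.9 > 779.5 → NOT adequate.

f_max ≈ 872 N/mm; NOT adequate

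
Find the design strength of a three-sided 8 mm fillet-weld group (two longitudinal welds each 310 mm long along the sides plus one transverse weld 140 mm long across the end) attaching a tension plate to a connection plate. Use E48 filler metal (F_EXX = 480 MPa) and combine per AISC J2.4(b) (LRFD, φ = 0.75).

t_e = 0.707 × 8 = 5.656 mm.
R_nwl = 0.6 × 480 × 5.656 × 620 × 10⁻³ = 1010 kN (longitudinal, 2 welds).
R_nwt = 0.6 × 480 × 5.656 × 140 × 10⁻³ = 228 kN (transverse, base value).
(i) R_nwl + R_nwt = 1238 kN; (ii) 0.85 R_nwl + 1.5 R_nwt = 1201 kN.
R_n = max = 1238 kN [governs: (i)]; φR_n = 928.5 kN.

φR_n ≈ 928 kN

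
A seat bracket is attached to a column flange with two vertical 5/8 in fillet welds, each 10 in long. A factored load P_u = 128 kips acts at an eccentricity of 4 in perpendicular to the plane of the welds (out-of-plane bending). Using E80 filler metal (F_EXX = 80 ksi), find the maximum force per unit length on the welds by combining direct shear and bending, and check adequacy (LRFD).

f_max ≈ 16.6 kip/in; NOT adequate

L_w = 2 × 10 = 20 in; section modulus (unit throat) S = 2 × L²/6 = 33.33 in².
Direct shear f_v = P/L_w = 128/20 = 6.4 kip/in.
Moment M = P × e = 128 × 4 = 512 kip·in; bending f_b = M/S = 15.36 kip/in.
f_max = √(f_v² + f_b²) = √(6.4² + 15.36²) = 16.64 kip/in.
φr_n = 0.75 × 0.6 × 80 × (0.707 × 0.625) = 15.91 kip/in → NOT adequate.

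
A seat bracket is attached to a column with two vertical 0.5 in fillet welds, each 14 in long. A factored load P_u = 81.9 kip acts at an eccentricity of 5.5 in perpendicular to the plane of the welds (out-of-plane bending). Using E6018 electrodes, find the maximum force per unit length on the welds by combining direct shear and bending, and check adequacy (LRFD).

E60XX → F_EXX = 60 ksi.
L_w = 2 × 14 = 28 in; section modulus (unit throat) S = 2 × L²/6 = 65.33 in².
Direct shear f_v = P/L_w = 81.9/28 = 2.925 kip/in.
Moment M = P × e = 81.9 × 5.5 = 450.45 kip·in; bending f_b = M/S = 6.895 kip/in.
f_max = √(f_v² + f_b²) = √(2.925² + 6.895²) = 7.489 kip/in.
φr_n = 0.75 × 0.6 × 60 × (0.707 × 0.5) = 9.544 kip/in → adequate.

f_max ≈ 7.49 kip/in; adequate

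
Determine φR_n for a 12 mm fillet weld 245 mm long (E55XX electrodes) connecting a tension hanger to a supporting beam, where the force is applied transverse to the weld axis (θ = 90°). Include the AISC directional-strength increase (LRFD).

E55XX → F_EXX = 550 MPa.
t_e = 0.707 × 12 = 8.484 mm; A_we = 8.484 × 245 = 2079 mm².
Directional factor: 1.0 + 0.5 sin^1.5(90°) = 1.5.
F_nw = 0.6 × 550 × 1.5 = 495 MPa.
φR_n = 0.75 × 495 × 2079 × 10⁻³ = 771.7 kN.

φR_n ≈ 772 kN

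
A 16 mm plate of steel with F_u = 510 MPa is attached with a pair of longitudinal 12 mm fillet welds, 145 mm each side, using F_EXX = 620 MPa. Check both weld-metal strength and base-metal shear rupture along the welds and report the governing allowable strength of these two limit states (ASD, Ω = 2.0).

R_n/Ω ≈ 458 kN (weld metal governs)

t_e = 0.707 × 12 = 8.484 mm; L = 290 mm.
Weld metal: R_n/Ω = (1/2.0) × 0.6 × 620 × 8.484 × 290 × 10⁻³ = 457.6 kN.
Base metal (shear rupture): R_n/Ω = (1/2.0) × 0.6 × 510 × 16 × 290 × 10⁻³ = 709.9 kN.
Governing: weld metal.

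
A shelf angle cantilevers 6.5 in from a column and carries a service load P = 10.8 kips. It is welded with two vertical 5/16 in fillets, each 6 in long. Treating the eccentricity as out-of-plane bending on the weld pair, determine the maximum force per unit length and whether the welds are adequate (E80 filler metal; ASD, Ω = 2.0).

f_max ≈ 5.92 kip/in; NOT adequate

E80XX → F_EXX = 80 ksi.
L_w = 2 × 6 = 12 in; section modulus (unit throat) S = 2 × L²/6 = 12 in².
Direct shear f_v = P/L_w = 10.8/12 = 0.9 kip/in.
Moment M = P × e = 10.8 × 6.5 = 70.2 kip·in; bending f_b = M/S = 5.85 kip/in.
f_max = √(f_v² + f_b²) = √(0.9² + 5.85²) = 5.919 kip/in.
r_n/Ω = (1/2.0) × 0.6 × 80 × (0.707 × 0.3125) = 5.302 kip/in → NOT adequate.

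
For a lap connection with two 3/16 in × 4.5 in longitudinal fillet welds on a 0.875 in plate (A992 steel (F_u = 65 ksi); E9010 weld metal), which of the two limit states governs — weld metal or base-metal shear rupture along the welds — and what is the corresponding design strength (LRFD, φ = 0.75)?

φR_n ≈ 48.3 kips (weld metal governs)

E90XX → F_EXX = 90 ksi.
t_e = 0.707 × 0.1875 = 0.1326 in; L = 9 in.
Weld metal: φR_n = 0.75 × 0.6 × 90 × 0.1326 × 9 = 48.32 kips.
Base metal (shear rupture): φR_n = 0.75 × 0.6 × 65 × 0.875 × 9 = 230.3 kips.
Governing: weld metal.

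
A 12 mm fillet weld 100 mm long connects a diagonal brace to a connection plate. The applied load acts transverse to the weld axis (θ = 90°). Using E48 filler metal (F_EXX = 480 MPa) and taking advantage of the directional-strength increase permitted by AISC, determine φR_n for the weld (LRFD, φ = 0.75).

φR_n ≈ 275 kN

t_e = 0.707 × 12 = 8.484 mm; A_we = 8.484 × 100 = 848.4 mm².
Directional factor: 1.0 + 0.5 sin^1.5(90°) = 1.5.
F_nw = 0.6 × 480 × 1.5 = 432 MPa.
φR_n = 0.75 × 432 × 848.4 × 10⁻³ = 274.9 kN.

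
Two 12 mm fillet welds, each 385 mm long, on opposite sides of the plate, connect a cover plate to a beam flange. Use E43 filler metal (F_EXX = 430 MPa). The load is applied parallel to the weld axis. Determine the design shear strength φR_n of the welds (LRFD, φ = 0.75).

φR_n ≈ 1260 kN

Effective throat t_e = 0.707 × 12 = 8.484 mm.
Total length L = 770 mm; A_we = 8.484 × 770 = 6533 mm².
F_nw = 0.6 F_EXX = 0.6 × 430 = 258 MPa.
φR_n = 0.75 × 258 × 6533 × 10⁻³ = 1264 kN.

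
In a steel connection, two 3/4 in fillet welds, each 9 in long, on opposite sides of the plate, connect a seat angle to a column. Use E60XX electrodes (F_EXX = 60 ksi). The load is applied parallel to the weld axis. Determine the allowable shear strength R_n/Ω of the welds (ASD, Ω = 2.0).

Effective throat t_e = 0.707 × 0.75 = 0.5302 in.
Total length L = 18 in; A_we = 0.5302 × 18 = 9.544 in².
F_nw = 0.6 F_EXX = 0.6 × 60 = 36 ksi.
R_n = 36 × 9.544 = 343.6 kip; R_n/Ω = 343.6/2.0 = 171.8 kip.

R_n/Ω ≈ 172 kip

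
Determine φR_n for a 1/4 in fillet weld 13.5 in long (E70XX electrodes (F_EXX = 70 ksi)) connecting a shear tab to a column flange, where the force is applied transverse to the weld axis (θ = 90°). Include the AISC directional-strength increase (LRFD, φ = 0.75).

φR_n ≈ 113 kip

t_e = 0.707 × 0.25 = 0.1767 in; A_we = 0.1767 × 13.5 = 2.386 in².
Directional factor: 1.0 + 0.5 sin^1.5(90°) = 1.5.
F_nw = 0.6 × 70 × 1.5 = 63 ksi.
φR_n = 0.75 × 63 × 2.386 = 112.7 kip.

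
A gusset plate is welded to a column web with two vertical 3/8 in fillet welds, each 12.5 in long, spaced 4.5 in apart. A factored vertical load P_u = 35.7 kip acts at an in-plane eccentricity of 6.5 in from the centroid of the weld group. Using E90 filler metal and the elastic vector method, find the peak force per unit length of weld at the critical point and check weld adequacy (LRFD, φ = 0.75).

E90XX → F_EXX = 90 ksi.
Total weld length L_w = 25 in. Treat welds as unit-width lines.
Polar moment about centroid: J = 2[d³/12 + d(b/2)²] = 2[12.5³/12 + 12.5×2.25²] = 452.1 in³.
Direct shear f_v = P/L_w = 35.7 / 25 = 1.428 kip/in (vertical).
Torsion M = P·e = 35.7 × 6.5 = 232.05 kip·in.
Critical point at (x, y) = (2.25, 6.25) from centroid. f_tx = M·y/J = 3.208 kip/in; f_ty = M·x/J = 1.155 kip/in.
Resultant f_max = √[f_tx² + (f_v + f_ty)²] = √[3.208² + (1.428 + 1.155)²] = 4.119 kip/in.
Capacity per unit length: φr_n = 0.75 × 0.6 × 90 × (0.707 × 0.375) = 10.74 kip/in.
4.119 ≤ 10.74 → adequate.

f_max ≈ 4.12 kip/in; adequate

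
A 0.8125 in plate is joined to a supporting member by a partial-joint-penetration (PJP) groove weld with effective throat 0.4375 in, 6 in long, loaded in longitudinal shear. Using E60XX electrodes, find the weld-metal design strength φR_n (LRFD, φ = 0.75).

E60XX → F_EXX = 60 ksi.
Effective throat (given) t_e = 0.4375 in.
A_we = 0.4375 × 6 = 2.625 in².
F_nw = 0.6 F_EXX = 36 ksi.
φR_n = 0.75 × 36 × 2.625 = 70.88 kips.

φR_n ≈ 70.9 kips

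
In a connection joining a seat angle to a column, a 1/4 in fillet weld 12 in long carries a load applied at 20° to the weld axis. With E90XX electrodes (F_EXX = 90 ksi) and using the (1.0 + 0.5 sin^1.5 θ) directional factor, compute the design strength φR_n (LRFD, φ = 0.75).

t_e = 0.707 × 0.25 = 0.1767 in; A_we = 0.1767 × 12 = 2.121 in².
Directional factor: 1.0 + 0.5 sin^1.5(20°) = 1.1.
F_nw = 0.6 × 90 × 1.1 = 59.4 ksi.
φR_n = 0.75 × 59.4 × 2.121 = 94.49 kip.

φR_n ≈ 94.5 kip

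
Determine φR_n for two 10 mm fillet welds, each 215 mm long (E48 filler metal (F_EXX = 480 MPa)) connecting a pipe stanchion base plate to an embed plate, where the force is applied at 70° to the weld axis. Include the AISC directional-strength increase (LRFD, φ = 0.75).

t_e = 0.707 × 10 = 7.07 mm; A_we = 7.07 × 430 = 3040 mm².
Directional factor: 1.0 + 0.5 sin^1.5(70°) = 1.455.
F_nw = 0.6 × 480 × 1.455 = 419.2 MPa.
φR_n = 0.75 × 419.2 × 3040 × 10⁻³ = 955.7 kN.

φR_n ≈ 956 kN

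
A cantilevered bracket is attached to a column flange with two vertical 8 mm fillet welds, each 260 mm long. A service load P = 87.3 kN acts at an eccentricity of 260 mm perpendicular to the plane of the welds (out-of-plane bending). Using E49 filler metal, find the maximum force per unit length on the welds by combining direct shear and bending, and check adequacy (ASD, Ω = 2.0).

E49XX → F_EXX = 490 MPa.
L_w = 2 × 260 = 520 mm; section modulus (unit throat) S = 2 × L²/6 = 22530 mm².
Direct shear f_v = P/L_w = 87.3×10³/520 = 167.9 N/mm.
Moment M = P × e = 87.3×10³ × 260 = 22698000 N·mm; bending f_b = M/S = 1007 N/mm.
f_max = √(f_v² + f_b²) = √(167.9² + 1007²) = 1021 N/mm.
r_n/Ω = (1/2.0) × 0.6 × 490 × (0.707 × 8) = 831.4 N/mm → NOT adequate.

f_max ≈ 1020 N/mm; NOT adequate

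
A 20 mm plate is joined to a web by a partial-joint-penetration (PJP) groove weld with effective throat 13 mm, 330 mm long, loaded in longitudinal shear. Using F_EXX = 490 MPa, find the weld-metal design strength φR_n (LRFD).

φR_n ≈ 946 kN

Effective throat (given) t_e = 13 mm.
A_we = 13 × 330 = 4290 mm².
F_nw = 0.6 F_EXX = 294 MPa.
φR_n = 0.75 × 294 × 4290 × 10⁻³ = 945.9 kN.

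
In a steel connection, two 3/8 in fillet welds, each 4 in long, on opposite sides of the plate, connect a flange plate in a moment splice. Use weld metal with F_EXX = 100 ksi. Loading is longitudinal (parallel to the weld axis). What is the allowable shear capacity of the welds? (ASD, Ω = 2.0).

R_n/Ω ≈ 63.6 kip

Effective throat t_e = 0.707 × 0.375 = 0.2651 in.
Total length L = 8 in; A_we = 0.2651 × 8 = 2.121 in².
F_nw = 0.6 F_EXX = 0.6 × 100 = 60 ksi.
R_n = 60 × 2.121 = 127.3 kip; R_n/Ω = 127.3/2.0 = 63.63 kip.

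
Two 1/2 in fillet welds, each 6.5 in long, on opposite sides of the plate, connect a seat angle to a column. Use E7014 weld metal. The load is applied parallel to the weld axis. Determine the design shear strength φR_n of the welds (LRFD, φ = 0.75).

E70XX → F_EXX = 70 ksi.
Effective throat t_e = 0.707 × 0.5 = 0.3535 in.
Total length L = 13 in; A_we = 0.3535 × 13 = 4.595 in².
F_nw = 0.6 F_EXX = 0.6 × 70 = 42 ksi.
φR_n = 0.75 × 42 × 4.595 = 144.8 kip.

φR_n ≈ 145 kip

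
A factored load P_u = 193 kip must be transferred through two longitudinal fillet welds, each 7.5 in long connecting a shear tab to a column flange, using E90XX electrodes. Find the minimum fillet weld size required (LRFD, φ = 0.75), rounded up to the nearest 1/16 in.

w = 1/2 in

E90XX → F_EXX = 90 ksi.
Total weld length L = 15 in.
Required throat t_e = P_u / (φ × 0.6 F_EXX × L) = 193 / (0.75 × 0.6 × 90 × 15) = 0.3177 in.
Required leg w = t_e / 0.707 = 0.4494 in → use 1/2 in.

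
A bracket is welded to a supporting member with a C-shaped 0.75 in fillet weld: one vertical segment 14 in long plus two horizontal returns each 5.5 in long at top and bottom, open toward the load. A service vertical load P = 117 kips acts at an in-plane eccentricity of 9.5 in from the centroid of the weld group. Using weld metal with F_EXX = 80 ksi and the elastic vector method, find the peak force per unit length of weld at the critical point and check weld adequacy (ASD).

f_max ≈ 13.9 kip/in; NOT adequate

Total weld length L_w = 25 in. Treat welds as unit-width lines.
Centroid: x̄ = 2×5.5×2.75 / 25 = 1.21 in from the vertical weld.
Polar moment about centroid: J = I_x + I_y = [14³/12 + 2×5.5×7²] + [14×1.21² + 2(5.5³/12 + 5.5×1.54²)] = 842 in³.
Direct shear f_v = P/L_w = 117 / 25 = 4.68 kip/in (vertical).
Torsion M = P·e = 117 × 9.5 = 1111.5 kip·in.
Critical point at (x, y) = (4.29, 7) from centroid. f_tx = M·y/J = 9.241 kip/in; f_ty = M·x/J = 5.663 kip/in.
Resultant f_max = √[f_tx² + (f_v + f_ty)²] = √[9.241² + (4.68 + 5.663)²] = 13.87 kip/in.
Capacity per unit length: r_n/Ω = (1/2.0) × 0.6 × 80 × (0.707 × 0.75) = 12.73 kip/in.
13.87 > 12.73 → NOT adequate.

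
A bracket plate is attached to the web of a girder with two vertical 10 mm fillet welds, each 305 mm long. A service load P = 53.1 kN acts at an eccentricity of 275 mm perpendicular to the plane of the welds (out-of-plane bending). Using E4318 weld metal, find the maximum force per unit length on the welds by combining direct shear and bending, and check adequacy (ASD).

E43XX → F_EXX = 430 MPa.
L_w = 2 × 305 = 610 mm; section modulus (unit throat) S = 2 × L²/6 = 31010 mm².
Direct shear f_v = P/L_w = 53.1×10³/610 = 87.05 N/mm.
Moment M = P × e = 53.1×10³ × 275 = 14602000 N·mm; bending f_b = M/S = 470.9 N/mm.
f_max = √(f_v² + f_b²) = √(87.05² + 470.9²) = 478.9 N/mm.
r_n/Ω = (1/2.0) × 0.6 × 430 × (0.707 × 10) = 912 N/mm → adequate.

f_max ≈ 479 N/mm; adequate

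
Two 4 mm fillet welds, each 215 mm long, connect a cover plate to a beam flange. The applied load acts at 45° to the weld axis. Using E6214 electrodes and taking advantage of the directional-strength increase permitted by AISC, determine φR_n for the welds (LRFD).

φR_n ≈ 440 kN

E62XX → F_EXX = 620 MPa.
t_e = 0.707 × 4 = 2.828 mm; A_we = 2.828 × 430 = 1216 mm².
Directional factor: 1.0 + 0.5 sin^1.5(45°) = 1.297.
F_nw = 0.6 × 620 × 1.297 = 482.6 MPa.
φR_n = 0.75 × 482.6 × 1216 × 10⁻³ = 440.1 kN.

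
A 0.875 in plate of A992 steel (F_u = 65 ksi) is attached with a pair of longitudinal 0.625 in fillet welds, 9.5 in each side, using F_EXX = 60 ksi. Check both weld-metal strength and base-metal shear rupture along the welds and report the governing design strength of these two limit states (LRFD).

φR_n ≈ 227 kips (weld metal governs)

t_e = 0.707 × 0.625 = 0.4419 in; L = 19 in.
Weld metal: φR_n = 0.75 × 0.6 × 60 × 0.4419 × 19 = 226.7 kips.
Base metal (shear rupture): φR_n = 0.75 × 0.6 × 65 × 0.875 × 19 = 486.3 kips.
Governing: weld metal.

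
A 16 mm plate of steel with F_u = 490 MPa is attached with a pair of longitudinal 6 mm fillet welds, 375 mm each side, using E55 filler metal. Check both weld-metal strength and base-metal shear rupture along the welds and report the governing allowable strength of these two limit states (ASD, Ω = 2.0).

R_n/Ω ≈ 525 kN (weld metal governs)

E55XX → F_EXX = 550 MPa.
t_e = 0.707 × 6 = 4.242 mm; L = 750 mm.
Weld metal: R_n/Ω = (1/2.0) × 0.6 × 550 × 4.242 × 750 × 10⁻³ = 524.9 kN.
Base metal (shear rupture): R_n/Ω = (1/2.0) × 0.6 × 490 × 16 × 750 × 10⁻³ = 1764 kN.
Governing: weld metal.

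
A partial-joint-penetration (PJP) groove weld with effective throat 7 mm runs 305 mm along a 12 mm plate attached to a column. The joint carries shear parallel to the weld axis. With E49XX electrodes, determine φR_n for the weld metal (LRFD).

φR_n ≈ 471 kN

E49XX → F_EXX = 490 MPa.
Effective throat (given) t_e = 7 mm.
A_we = 7 × 305 = 2135 mm².
F_nw = 0.6 F_EXX = 294 MPa.
φR_n = 0.75 × 294 × 2135 × 10⁻³ = 470.8 kN.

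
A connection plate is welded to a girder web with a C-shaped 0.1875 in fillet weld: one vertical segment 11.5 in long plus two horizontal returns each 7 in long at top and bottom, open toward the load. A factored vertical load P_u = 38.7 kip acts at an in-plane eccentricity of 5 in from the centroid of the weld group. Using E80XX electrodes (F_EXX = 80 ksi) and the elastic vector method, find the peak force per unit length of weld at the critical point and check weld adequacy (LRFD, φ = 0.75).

Total weld length L_w = 25.5 in. Treat welds as unit-width lines.
Centroid: x̄ = 2×7×3.5 / 25.5 = 1.922 in from the vertical weld.
Polar moment about centroid: J = I_x + I_y = [11.5³/12 + 2×7×5.75²] + [11.5×1.922² + 2(7³/12 + 7×1.578²)] = 724.1 in³.
Direct shear f_v = P/L_w = 38.7 / 25.5 = 1.518 kip/in (vertical).
Torsion M = P·e = 38.7 × 5 = 193.5 kip·in.
Critical point at (x, y) = (5.078, 5.75) from centroid. f_tx = M·y/J = 1.537 kip/in; f_ty = M·x/J = 1.357 kip/in.
Resultant f_max = √[f_tx² + (f_v + f_ty)²] = √[1.537² + (1.518 + 1.357)²] = 3.26 kip/in.
Capacity per unit length: φr_n = 0.75 × 0.6 × 80 × (0.707 × 0.1875) = 4.772 kip/in.
3.26 ≤ 4.772 → adequate.

f_max ≈ 3.26 kip/in; adequate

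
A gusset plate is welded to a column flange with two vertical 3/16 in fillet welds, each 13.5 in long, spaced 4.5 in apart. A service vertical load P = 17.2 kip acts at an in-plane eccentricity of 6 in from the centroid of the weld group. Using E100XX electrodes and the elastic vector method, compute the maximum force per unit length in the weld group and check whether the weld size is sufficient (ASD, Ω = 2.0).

E100XX → F_EXX = 100 ksi.
Total weld length L_w = 27 in. Treat welds as unit-width lines.
Polar moment about centroid: J = 2[d³/12 + d(b/2)²] = 2[13.5³/12 + 13.5×2.25²] = 546.8 in³.
Direct shear f_v = P/L_w = 17.2 / 27 = 0.637 kip/in (vertical).
Torsion M = P·e = 17.2 × 6 = 103.2 kip·in.
Critical point at (x, y) = (2.25, 6.75) from centroid. f_tx = M·y/J = 1.274 kip/in; f_ty = M·x/J = 0.4247 kip/in.
Resultant f_max = √[f_tx² + (f_v + f_ty)²] = √[1.274² + (0.637 + 0.4247)²] = 1.658 kip/in.
Capacity per unit length: r_n/Ω = (1/2.0) × 0.6 × 100 × (0.707 × 0.1875) = 3.977 kip/in.
1.658 ≤ 3.977 → adequate.

f_max ≈ 1.66 kip/in; adequate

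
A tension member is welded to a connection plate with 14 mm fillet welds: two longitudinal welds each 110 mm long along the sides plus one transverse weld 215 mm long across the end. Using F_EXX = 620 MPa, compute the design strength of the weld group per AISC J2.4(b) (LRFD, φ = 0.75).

φR_n ≈ 1410 kN

t_e = 0.707 × 14 = 9.898 mm.
R_nwl = 0.6 × 620 × 9.898 × 220 × 10⁻³ = 810.1 kN (longitudinal, 2 welds).
R_nwt = 0.6 × 620 × 9.898 × 215 × 10⁻³ = 791.6 kN (transverse, base value).
(i) R_nwl + R_nwt = 1602 kN; (ii) 0.85 R_nwl + 1.5 R_nwt = 1876 kN.
R_n = max = 1876 kN [governs: (ii)]; φR_n = 1407 kN.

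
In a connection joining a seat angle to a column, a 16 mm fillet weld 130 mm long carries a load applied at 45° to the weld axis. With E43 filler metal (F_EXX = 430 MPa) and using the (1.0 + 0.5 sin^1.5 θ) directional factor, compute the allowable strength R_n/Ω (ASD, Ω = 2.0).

t_e = 0.707 × 16 = 11.31 mm; A_we = 11.31 × 130 = 1471 mm².
Directional factor: 1.0 + 0.5 sin^1.5(45°) = 1.297.
F_nw = 0.6 × 430 × 1.297 = 334.7 MPa.
R_n/Ω = (334.7 × 1471) / 2.0 × 10⁻³ = 246.1 kN.

R_n/Ω ≈ 246 kN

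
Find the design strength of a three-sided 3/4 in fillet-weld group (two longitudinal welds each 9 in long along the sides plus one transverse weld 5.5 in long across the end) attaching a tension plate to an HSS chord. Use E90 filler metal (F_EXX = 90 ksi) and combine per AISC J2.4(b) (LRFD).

t_e = 0.707 × 0.75 = 0.5302 in.
R_nwl = 0.6 × 90 × 0.5302 × 18 = 515.4 kips (longitudinal, 2 welds).
R_nwt = 0.6 × 90 × 0.5302 × 5.5 = 157.5 kips (transverse, base value).
(i) R_nwl + R_nwt = 672.9 kips; (ii) 0.85 R_nwl + 1.5 R_nwt = 674.3 kips.
R_n = max = 674.3 kips [governs: (ii)]; φR_n = 505.7 kips.

φR_n ≈ 506 kips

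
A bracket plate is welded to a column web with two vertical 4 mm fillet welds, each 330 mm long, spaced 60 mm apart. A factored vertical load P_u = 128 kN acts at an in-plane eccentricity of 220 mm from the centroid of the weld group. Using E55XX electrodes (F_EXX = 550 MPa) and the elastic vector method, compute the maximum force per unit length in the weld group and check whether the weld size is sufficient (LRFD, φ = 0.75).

f_max ≈ 776 N/mm; NOT adequate

Total weld length L_w = 660 mm. Treat welds as unit-width lines.
Polar moment about centroid: J = 2[d³/12 + d(b/2)²] = 2[330³/12 + 330×30²] = 6584000 mm³.
Direct shear f_v = P/L_w = 128×10³ / 660 = 193.9 N/mm (vertical).
Torsion M = P·e = 128×10³ × 220 = 28160000 N·mm.
Critical point at (x, y) = (30, 165) from centroid. f_tx = M·y/J = 705.8 N/mm; f_ty = M·x/J = 128.3 N/mm.
Resultant f_max = √[f_tx² + (f_v + f_ty)²] = √[705.8² + (193.9 + 128.3)²] = 775.9 N/mm.
Capacity per unit length: φr_n = 0.75 × 0.6 × 550 × (0.707 × 4) = 699.9 N/mm.
775.9 > 699.9 → NOT adequate.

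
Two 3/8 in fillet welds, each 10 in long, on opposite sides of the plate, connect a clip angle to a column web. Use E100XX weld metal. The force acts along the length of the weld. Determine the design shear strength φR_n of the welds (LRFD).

E100XX → F_EXX = 100 ksi.
Effective throat t_e = 0.707 × 0.375 = 0.2651 in.
Total length L = 20 in; A_we = 0.2651 × 20 = 5.303 in².
F_nw = 0.6 F_EXX = 0.6 × 100 = 60 ksi.
φR_n = 0.75 × 60 × 5.303 = 238.6 kip.

φR_n ≈ 239 kip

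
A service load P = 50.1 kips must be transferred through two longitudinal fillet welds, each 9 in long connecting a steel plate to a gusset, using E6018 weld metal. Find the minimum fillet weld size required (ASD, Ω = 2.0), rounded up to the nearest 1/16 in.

E60XX → F_EXX = 60 ksi.
Total weld length L = 18 in.
Required throat t_e = P × Ω / (0.6 F_EXX × L) = 50.1 × 2.0 / (0.6 × 60 × 18) = 0.1546 in.
Required leg w = t_e / 0.707 = 0.2187 in → use 1/4 in.

w = 1/4 in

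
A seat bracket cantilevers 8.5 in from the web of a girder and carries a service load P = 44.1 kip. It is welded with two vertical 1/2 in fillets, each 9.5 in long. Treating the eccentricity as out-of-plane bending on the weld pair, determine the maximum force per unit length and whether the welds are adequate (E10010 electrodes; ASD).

f_max ≈ 12.7 kip/in; NOT adequate

E100XX → F_EXX = 100 ksi.
L_w = 2 × 9.5 = 19 in; section modulus (unit throat) S = 2 × L²/6 = 30.08 in².
Direct shear f_v = P/L_w = 44.1/19 = 2.321 kip/in.
Moment M = P × e = 44.1 × 8.5 = 374.85 kip·in; bending f_b = M/S = 12.46 kip/in.
f_max = √(f_v² + f_b²) = √(2.321² + 12.46²) = 12.67 kip/in.
r_n/Ω = (1/2.0) × 0.6 × 100 × (0.707 × 0.5) = 10.6 kip/in → NOT adequate.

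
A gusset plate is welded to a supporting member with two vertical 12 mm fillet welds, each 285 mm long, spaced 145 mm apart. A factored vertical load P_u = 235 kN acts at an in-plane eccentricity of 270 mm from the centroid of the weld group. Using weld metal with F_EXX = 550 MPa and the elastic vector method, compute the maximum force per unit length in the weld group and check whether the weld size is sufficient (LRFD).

f_max ≈ 1710 N/mm; adequate

Total weld length L_w = 570 mm. Treat welds as unit-width lines.
Polar moment about centroid: J = 2[d³/12 + d(b/2)²] = 2[285³/12 + 285×72.5²] = 6854000 mm³.
Direct shear f_v = P/L_w = 235×10³ / 570 = 412.3 N/mm (vertical).
Torsion M = P·e = 235×10³ × 270 = 63450000 N·mm.
Critical point at (x, y) = (72.5, 142.5) from centroid. f_tx = M·y/J = 1319 N/mm; f_ty = M·x/J = 671.1 N/mm.
Resultant f_max = √[f_tx² + (f_v + f_ty)²] = √[1319² + (412.3 + 671.1)²] = 1707 N/mm.
Capacity per unit length: φr_n = 0.75 × 0.6 × 550 × (0.707 × 12) = 2100 N/mm.
1707 ≤ 2100 → adequate.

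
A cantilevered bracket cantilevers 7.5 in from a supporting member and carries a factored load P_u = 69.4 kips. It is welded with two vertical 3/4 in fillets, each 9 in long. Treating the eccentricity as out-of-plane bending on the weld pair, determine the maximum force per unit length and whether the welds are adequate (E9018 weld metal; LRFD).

f_max ≈ 19.7 kip/in; adequate

E90XX → F_EXX = 90 ksi.
L_w = 2 × 9 = 18 in; section modulus (unit throat) S = 2 × L²/6 = 27 in².
Direct shear f_v = P/L_w = 69.4/18 = 3.856 kip/in.
Moment M = P × e = 69.4 × 7.5 = 520.5 kip·in; bending f_b = M/S = 19.28 kip/in.
f_max = √(f_v² + f_b²) = √(3.856² + 19.28²) = 19.66 kip/in.
φr_n = 0.75 × 0.6 × 90 × (0.707 × 0.75) = 21.48 kip/in → adequate.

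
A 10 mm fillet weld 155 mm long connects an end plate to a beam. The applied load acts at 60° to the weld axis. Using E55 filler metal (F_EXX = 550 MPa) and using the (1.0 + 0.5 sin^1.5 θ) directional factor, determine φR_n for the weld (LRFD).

t_e = 0.707 × 10 = 7.07 mm; A_we = 7.07 × 155 = 1096 mm².
Directional factor: 1.0 + 0.5 sin^1.5(60°) = 1.403.
F_nw = 0.6 × 550 × 1.403 = 463 MPa.
φR_n = 0.75 × 463 × 1096 × 10⁻³ = 380.5 kN.

φR_n ≈ 381 kN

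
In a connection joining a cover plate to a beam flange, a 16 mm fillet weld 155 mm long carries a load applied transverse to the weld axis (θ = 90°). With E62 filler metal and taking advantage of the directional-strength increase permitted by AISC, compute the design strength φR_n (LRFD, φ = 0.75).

φR_n ≈ 734 kN

E62XX → F_EXX = 620 MPa.
t_e = 0.707 × 16 = 11.31 mm; A_we = 11.31 × 155 = 1753 mm².
Directional factor: 1.0 + 0.5 sin^1.5(90°) = 1.5.
F_nw = 0.6 × 620 × 1.5 = 558 MPa.
φR_n = 0.75 × 558 × 1753 × 10⁻³ = 733.8 kN.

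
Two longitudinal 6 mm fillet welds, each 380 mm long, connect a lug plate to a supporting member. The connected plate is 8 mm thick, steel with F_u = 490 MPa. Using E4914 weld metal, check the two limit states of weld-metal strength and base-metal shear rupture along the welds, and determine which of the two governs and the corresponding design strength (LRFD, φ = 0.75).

E49XX → F_EXX = 490 MPa.
t_e = 0.707 × 6 = 4.242 mm; L = 760 mm.
Weld metal: φR_n = 0.75 × 0.6 × 490 × 4.242 × 760 × 10⁻³ = 710.9 kN.
Base metal (shear rupture): φR_n = 0.75 × 0.6 × 490 × 8 × 760 × 10⁻³ = 1341 kN.
Governing: weld metal.

φR_n ≈ 711 kN (weld metal governs)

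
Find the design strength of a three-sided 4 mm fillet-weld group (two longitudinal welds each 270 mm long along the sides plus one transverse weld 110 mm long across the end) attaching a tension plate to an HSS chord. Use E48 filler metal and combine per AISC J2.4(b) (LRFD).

E48XX → F_EXX = 480 MPa.
t_e = 0.707 × 4 = 2.828 mm.
R_nwl = 0.6 × 480 × 2.828 × 540 × 10⁻³ = 439.8 kN (longitudinal, 2 welds).
R_nwt = 0.6 × 480 × 2.828 × 110 × 10⁻³ = 89.59 kN (transverse, base value).
(i) R_nwl + R_nwt = 529.4 kN; (ii) 0.85 R_nwl + 1.5 R_nwt = 508.2 kN.
R_n = max = 529.4 kN [governs: (i)]; φR_n = 397.1 kN.

φR_n ≈ 397 kN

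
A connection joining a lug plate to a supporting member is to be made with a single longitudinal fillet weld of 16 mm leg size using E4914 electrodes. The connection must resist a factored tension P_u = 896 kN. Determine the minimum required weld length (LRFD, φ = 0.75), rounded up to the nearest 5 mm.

E49XX → F_EXX = 490 MPa.
Throat t_e = 0.707 × 16 = 11.31 mm.
φr_n = 0.75 × 0.6 × 490 × 11.31 × 10⁻³ = 2.494 kN/mm.
L_req = P_u / φr_n = 896 / 2.494 = 359.2 mm total.
Round up → use L = 360 mm.

L = 360 mm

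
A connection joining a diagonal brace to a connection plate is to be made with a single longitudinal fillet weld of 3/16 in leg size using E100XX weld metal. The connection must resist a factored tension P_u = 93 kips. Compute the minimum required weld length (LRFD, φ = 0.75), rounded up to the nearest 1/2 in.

L = 16 in

E100XX → F_EXX = 100 ksi.
Throat t_e = 0.707 × 0.1875 = 0.1326 in.
φr_n = 0.75 × 0.6 × 100 × 0.1326 = 5.965 kips/in.
L_req = P_u / φr_n = 93 / 5.965 = 15.59 in total.
Round up → use L = 16 in.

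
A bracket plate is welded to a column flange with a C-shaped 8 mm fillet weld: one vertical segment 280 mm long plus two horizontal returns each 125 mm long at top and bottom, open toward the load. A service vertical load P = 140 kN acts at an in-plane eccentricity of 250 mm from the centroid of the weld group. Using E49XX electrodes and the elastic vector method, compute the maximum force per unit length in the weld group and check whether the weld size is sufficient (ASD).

E49XX → F_EXX = 490 MPa.
Total weld length L_w = 530 mm. Treat welds as unit-width lines.
Centroid: x̄ = 2×125×62.5 / 530 = 29.48 mm from the vertical weld.
Polar moment about centroid: J = I_x + I_y = [280³/12 + 2×125×140²] + [280×29.48² + 2(125³/12 + 125×33.02²)] = 7571000 mm³.
Direct shear f_v = P/L_w = 140×10³ / 530 = 264.2 N/mm (vertical).
Torsion M = P·e = 140×10³ × 250 = 35000000 N·mm.
Critical point at (x, y) = (95.52, 140) from centroid. f_tx = M·y/J = 647.2 N/mm; f_ty = M·x/J = 441.6 N/mm.
Resultant f_max = √[f_tx² + (f_v + f_ty)²] = √[647.2² + (264.2 + 441.6)²] = 957.6 N/mm.
Capacity per unit length: r_n/Ω = (1/2.0) × 0.6 × 490 × (0.707 × 8) = 831.4 N/mm.
957.6 > 831.4 → NOT adequate.

f_max ≈ 958 N/mm; NOT adequate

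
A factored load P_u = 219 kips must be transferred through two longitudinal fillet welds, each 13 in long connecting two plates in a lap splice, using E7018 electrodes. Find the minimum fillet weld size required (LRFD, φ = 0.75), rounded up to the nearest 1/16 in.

w = 7/16 in

E70XX → F_EXX = 70 ksi.
Total weld length L = 26 in.
Required throat t_e = P_u / (φ × 0.6 F_EXX × L) = 219 / (0.75 × 0.6 × 70 × 26) = 0.2674 in.
Required leg w = t_e / 0.707 = 0.3782 in → use 7/16 in.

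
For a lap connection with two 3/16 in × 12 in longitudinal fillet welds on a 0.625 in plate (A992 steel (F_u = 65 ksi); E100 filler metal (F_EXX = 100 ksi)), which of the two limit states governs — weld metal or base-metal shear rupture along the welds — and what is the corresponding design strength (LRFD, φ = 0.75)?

t_e = 0.707 × 0.1875 = 0.1326 in; L = 24 in.
Weld metal: φR_n = 0.75 × 0.6 × 100 × 0.1326 × 24 = 143.2 kips.
Base metal (shear rupture): φR_n = 0.75 × 0.6 × 65 × 0.625 × 24 = 438.8 kips.
Governing: weld metal.

φR_n ≈ 143 kips (weld metal governs)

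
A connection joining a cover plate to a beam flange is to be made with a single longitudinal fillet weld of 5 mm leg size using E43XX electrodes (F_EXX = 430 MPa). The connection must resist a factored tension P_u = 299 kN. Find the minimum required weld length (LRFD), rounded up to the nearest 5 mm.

L = 440 mm

Throat t_e = 0.707 × 5 = 3.535 mm.
φr_n = 0.75 × 0.6 × 430 × 3.535 × 10⁻³ = 0.684 kN/mm.
L_req = P_u / φr_n = 299 / 0.684 = 437.1 mm total.
Round up → use L = 440 mm.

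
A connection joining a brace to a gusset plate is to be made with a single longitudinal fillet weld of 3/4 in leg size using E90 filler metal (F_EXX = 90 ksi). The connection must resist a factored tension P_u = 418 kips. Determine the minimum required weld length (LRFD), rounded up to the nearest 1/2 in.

Throat t_e = 0.707 × 0.75 = 0.5302 in.
φr_n = 0.75 × 0.6 × 90 × 0.5302 = 21.48 kips/in.
L_req = P_u / φr_n = 418 / 21.48 = 19.46 in total.
Round up → use L = 19.5 in.

L = 19.5 in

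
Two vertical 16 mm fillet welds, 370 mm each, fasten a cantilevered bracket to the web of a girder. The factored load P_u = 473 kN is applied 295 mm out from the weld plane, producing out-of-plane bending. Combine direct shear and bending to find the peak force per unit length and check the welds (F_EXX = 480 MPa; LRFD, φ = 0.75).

f_max ≈ 3120 N/mm; NOT adequate

L_w = 2 × 370 = 740 mm; section modulus (unit throat) S = 2 × L²/6 = 45630 mm².
Direct shear f_v = P/L_w = 473×10³/740 = 639.2 N/mm.
Moment M = P × e = 473×10³ × 295 = 139540000 N·mm; bending f_b = M/S = 3058 N/mm.
f_max = √(f_v² + f_b²) = √(639.2² + 3058²) = 3124 N/mm.
φr_n = 0.75 × 0.6 × 480 × (0.707 × 16) = 2443 N/mm → NOT adequate.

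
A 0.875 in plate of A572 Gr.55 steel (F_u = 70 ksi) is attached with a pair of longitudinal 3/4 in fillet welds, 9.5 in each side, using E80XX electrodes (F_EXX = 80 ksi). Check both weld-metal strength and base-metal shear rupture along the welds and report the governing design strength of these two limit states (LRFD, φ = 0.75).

φR_n ≈ 363 kips (weld metal governs)

t_e = 0.707 × 0.75 = 0.5302 in; L = 19 in.
Weld metal: φR_n = 0.75 × 0.6 × 80 × 0.5302 × 19 = 362.7 kips.
Base metal (shear rupture): φR_n = 0.75 × 0.6 × 70 × 0.875 × 19 = 523.7 kips.
Governing: weld metal.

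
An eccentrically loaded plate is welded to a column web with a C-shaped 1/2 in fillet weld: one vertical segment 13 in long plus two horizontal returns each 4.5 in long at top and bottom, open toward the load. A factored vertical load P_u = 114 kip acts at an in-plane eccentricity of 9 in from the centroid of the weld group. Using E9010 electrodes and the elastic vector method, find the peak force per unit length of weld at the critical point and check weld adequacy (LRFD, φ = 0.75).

f_max ≈ 15.7 kip/in; NOT adequate

E90XX → F_EXX = 90 ksi.
Total weld length L_w = 22 in. Treat welds as unit-width lines.
Centroid: x̄ = 2×4.5×2.25 / 22 = 0.9205 in from the vertical weld.
Polar moment about centroid: J = I_x + I_y = [13³/12 + 2×4.5×6.5²] + [13×0.9205² + 2(4.5³/12 + 4.5×1.33²)] = 605.4 in³.
Direct shear f_v = P/L_w = 114 / 22 = 5.182 kip/in (vertical).
Torsion M = P·e = 114 × 9 = 1026 kip·in.
Critical point at (x, y) = (3.58, 6.5) from centroid. f_tx = M·y/J = 11.02 kip/in; f_ty = M·x/J = 6.066 kip/in.
Resultant f_max = √[f_tx² + (f_v + f_ty)²] = √[11.02² + (5.182 + 6.066)²] = 15.74 kip/in.
Capacity per unit length: φr_n = 0.75 × 0.6 × 90 × (0.707 × 0.5) = 14.32 kip/in.
15.74 > 14.32 → NOT adequate.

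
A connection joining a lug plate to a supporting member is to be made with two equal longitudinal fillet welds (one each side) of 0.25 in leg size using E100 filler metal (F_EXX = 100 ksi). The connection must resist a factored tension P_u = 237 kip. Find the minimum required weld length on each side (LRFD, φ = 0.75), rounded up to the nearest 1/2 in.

Throat t_e = 0.707 × 0.25 = 0.1767 in.
φr_n = 0.75 × 0.6 × 100 × 0.1767 = 7.954 kip/in.
L_req = P_u / φr_n = 237 / 7.954 = 29.8 in total.
Per side: 29.8 / 2 = 14.9 in.
Round up → use L = 15 in on each side.

L = 15 in on each side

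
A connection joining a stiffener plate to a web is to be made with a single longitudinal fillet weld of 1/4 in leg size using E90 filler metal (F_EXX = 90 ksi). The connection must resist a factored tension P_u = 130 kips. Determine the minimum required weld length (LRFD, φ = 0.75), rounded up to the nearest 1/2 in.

L = 18.5 in

Throat t_e = 0.707 × 0.25 = 0.1767 in.
φr_n = 0.75 × 0.6 × 90 × 0.1767 = 7.158 kips/in.
L_req = P_u / φr_n = 130 / 7.158 = 18.16 in total.
Round up → use L = 18.5 in.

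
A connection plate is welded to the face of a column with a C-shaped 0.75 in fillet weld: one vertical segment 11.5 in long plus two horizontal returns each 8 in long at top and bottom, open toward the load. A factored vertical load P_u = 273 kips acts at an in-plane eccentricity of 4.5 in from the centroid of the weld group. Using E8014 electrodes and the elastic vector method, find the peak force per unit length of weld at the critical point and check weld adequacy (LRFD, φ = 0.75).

f_max ≈ 20 kip/in; NOT adequate

E80XX → F_EXX = 80 ksi.
Total weld length L_w = 27.5 in. Treat welds as unit-width lines.
Centroid: x̄ = 2×8×4 / 27.5 = 2.327 in from the vertical weld.
Polar moment about centroid: J = I_x + I_y = [11.5³/12 + 2×8×5.75²] + [11.5×2.327² + 2(8³/12 + 8×1.673²)] = 848.1 in³.
Direct shear f_v = P/L_w = 273 / 27.5 = 9.927 kip/in (vertical).
Torsion M = P·e = 273 × 4.5 = 1228.5 kip·in.
Critical point at (x, y) = (5.673, 5.75) from centroid. f_tx = M·y/J = 8.329 kip/in; f_ty = M·x/J = 8.217 kip/in.
Resultant f_max = √[f_tx² + (f_v + f_ty)²] = √[8.329² + (9.927 + 8.217)²] = 19.96 kip/in.
Capacity per unit length: φr_n = 0.75 × 0.6 × 80 × (0.707 × 0.75) = 19.09 kip/in.
19.96 > 19.09 → NOT adequate.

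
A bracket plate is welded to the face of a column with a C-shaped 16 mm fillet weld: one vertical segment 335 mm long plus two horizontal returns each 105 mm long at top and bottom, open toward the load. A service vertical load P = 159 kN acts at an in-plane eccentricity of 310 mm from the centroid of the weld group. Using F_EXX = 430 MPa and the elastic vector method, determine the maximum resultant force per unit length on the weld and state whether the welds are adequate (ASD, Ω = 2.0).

Total weld length L_w = 545 mm. Treat welds as unit-width lines.
Centroid: x̄ = 2×105×52.5 / 545 = 20.23 mm from the vertical weld.
Polar moment about centroid: J = I_x + I_y = [335³/12 + 2×105×167.5²] + [335×20.23² + 2(105³/12 + 105×32.27²)] = 9573000 mm³.
Direct shear f_v = P/L_w = 159×10³ / 545 = 291.7 N/mm (vertical).
Torsion M = P·e = 159×10³ × 310 = 49290000 N·mm.
Critical point at (x, y) = (84.77, 167.5) from centroid. f_tx = M·y/J = 862.4 N/mm; f_ty = M·x/J = 436.4 N/mm.
Resultant f_max = √[f_tx² + (f_v + f_ty)²] = √[862.4² + (291.7 + 436.4)²] = 1129 N/mm.
Capacity per unit length: r_n/Ω = (1/2.0) × 0.6 × 430 × (0.707 × 16) = 1459 N/mm.
1129 ≤ 1459 → adequate.

f_max ≈ 1130 N/mm; adequate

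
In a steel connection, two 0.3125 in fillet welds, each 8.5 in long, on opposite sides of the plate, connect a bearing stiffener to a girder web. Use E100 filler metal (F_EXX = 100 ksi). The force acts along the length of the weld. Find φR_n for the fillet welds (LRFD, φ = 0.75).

φR_n ≈ 169 kip

Effective throat t_e = 0.707 × 0.3125 = 0.2209 in.
Total length L = 17 in; A_we = 0.2209 × 17 = 3.756 in².
F_nw = 0.6 F_EXX = 0.6 × 100 = 60 ksi.
φR_n = 0.75 × 60 × 3.756 = 169 kip.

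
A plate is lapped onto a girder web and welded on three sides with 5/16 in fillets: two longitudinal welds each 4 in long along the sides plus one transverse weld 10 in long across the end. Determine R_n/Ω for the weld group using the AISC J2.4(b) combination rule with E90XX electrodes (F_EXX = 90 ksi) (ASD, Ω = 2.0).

R_n/Ω ≈ 130 kip

t_e = 0.707 × 0.3125 = 0.2209 in.
R_nwl = 0.6 × 90 × 0.2209 × 8 = 95.44 kip (longitudinal, 2 welds).
R_nwt = 0.6 × 90 × 0.2209 × 10 = 119.3 kip (transverse, base value).
(i) R_nwl + R_nwt = 214.8 kip; (ii) 0.85 R_nwl + 1.5 R_nwt = 260.1 kip.
R_n = max = 260.1 kip [governs: (ii)]; R_n/Ω = 130 kip.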